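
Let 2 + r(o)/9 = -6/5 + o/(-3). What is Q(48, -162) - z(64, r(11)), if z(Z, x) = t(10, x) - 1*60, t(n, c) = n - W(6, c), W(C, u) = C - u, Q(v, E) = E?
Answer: -221/5 ≈ -44.200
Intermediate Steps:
t(n, c) = -6 + c + n (t(n, c) = n - (6 - c) = n + (-6 + c) = -6 + c + n)
r(o) = -144/5 - 3*o (r(o) = -18 + 9*(-6/5 + o/(-3)) = -18 + 9*(-6*⅕ + o*(-⅓)) = -18 + 9*(-6/5 - o/3) = -18 + (-54/5 - 3*o) = -144/5 - 3*o)
z(Z, x) = -56 + x (z(Z, x) = (-6 + x + 10) - 1*60 = (4 + x) - 60 = -56 + x)
Q(48, -162) - z(64, r(11)) = -162 - (-56 + (-144/5 - 3*11)) = -162 - (-56 + (-144/5 - 33)) = -162 - (-56 - 309/5) = -162 - 1*(-589/5) = -162 + 589/5 = -221/5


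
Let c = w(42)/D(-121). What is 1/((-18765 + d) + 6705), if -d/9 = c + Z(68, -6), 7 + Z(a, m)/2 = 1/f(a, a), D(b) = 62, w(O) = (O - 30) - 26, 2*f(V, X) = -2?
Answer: -31/369333 ≈ -8.3935e-5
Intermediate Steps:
f(V, X) = -1 (f(V, X) = (½)*(-2) = -1)
w(O) = -56 + O (w(O) = (-30 + O) - 26 = -56 + O)
Z(a, m) = -16 (Z(a, m) = -14 + 2/(-1) = -14 + 2*(-1) = -14 - 2 = -16)
c = -7/31 (c = (-56 + 42)/62 = -14*1/62 = -7/31 ≈ -0.22581)
d = 4527/31 (d = -9*(-7/31 - 16) = -9*(-503/31) = 4527/31 ≈ 146.03)
1/((-18765 + d) + 6705) = 1/((-18765 + 4527/31) + 6705) = 1/(-577188/31 + 6705) = 1/(-369333/31) = -31/369333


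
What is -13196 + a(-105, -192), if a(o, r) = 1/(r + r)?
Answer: -5067265/384 ≈ -13196.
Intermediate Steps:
a(o, r) = 1/(2*r)
-13196 + a(-105, -192) = -13196 + (½)/(-192) = -13196 + (½)*(-1/192) = -13196 - 1/384 = -5067265/384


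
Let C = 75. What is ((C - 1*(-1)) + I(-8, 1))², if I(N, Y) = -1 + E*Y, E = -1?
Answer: 5476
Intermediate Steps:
I(N, Y) = -1 - Y
((C - 1*(-1)) + I(-8, 1))² = ((75 - 1*(-1)) + (-1 - 1*1))² = ((75 + 1) + (-1 - 1))² = (76 - 2)² = 74² = 5476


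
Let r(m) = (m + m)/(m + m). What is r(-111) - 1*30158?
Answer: -30157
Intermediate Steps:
r(m) = 1 (r(m) = (2*m)/((2*m)) = (2*m)*(1/(2*m)) = 1)
r(-111) - 1*30158 = 1 - 1*30158 = 1 - 30158 = -30157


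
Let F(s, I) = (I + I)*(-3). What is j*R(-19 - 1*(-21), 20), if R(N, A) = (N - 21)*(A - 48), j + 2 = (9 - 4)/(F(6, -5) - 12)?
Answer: -8246/9 ≈ -916.22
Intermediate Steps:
F(s, I) = -6*I (F(s, I) = (2*I)*(-3) = -6*I)
j = -31/18 (j = -2 + (9 - 4)/(-6*(-5) - 12) = -2 + 5/(30 - 12) = -2 + 5/18 = -31/18 ≈ -1.7222)
R(N, A) = (-48 + A)*(-21 + N) (R(N, A) = (-21 + N)*(-48 + A) = (-48 + A)*(-21 + N))
j*R(-19 - 1*(-21), 20) = -31*(1008 - 48*(-19 - 1*(-21)) - 21*20 + 20*(-19 - 1*(-21)))/18 = -31*(1008 - 48*(-19 + 21) - 420 + 20*(-19 + 21))/18 = -31*(1008 - 48*2 - 420 + 20*2)/18 = -31*(1008 - 96 - 420 + 40)/18 = -31/18*532 = -8246/9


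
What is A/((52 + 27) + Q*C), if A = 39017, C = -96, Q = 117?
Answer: -39017/11153 ≈ -3.4983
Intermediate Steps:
A/((52 + 27) + Q*C) = 39017/((52 + 27) + 117*(-96)) = 39017/(79 - 11232) = 39017/(-11153) = 39017*(-1/11153) = -39017/11153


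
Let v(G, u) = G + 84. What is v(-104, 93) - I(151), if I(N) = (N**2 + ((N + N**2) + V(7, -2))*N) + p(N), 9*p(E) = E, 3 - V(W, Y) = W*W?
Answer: -31334794/9 ≈ -3.4816e+6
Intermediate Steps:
v(G, u) = 84 + G
V(W, Y) = 3 - W**2 (V(W, Y) = 3 - W*W = 3 - W**2)
p(E) = E/9
I(N) = N**2 + N/9 + N*(-46 + N + N**2) (I(N) = (N**2 + ((N + N**2) + (3 - 1*7**2))*N) + N/9 = (N**2 + ((N + N**2) + (3 - 1*49))*N) + N/9 = (N**2 + ((N + N**2) + (3 - 49))*N) + N/9 = (N**2 + ((N + N**2) - 46)*N) + N/9 = (N**2 + (-46 + N + N**2)*N) + N/9 = (N**2 + N*(-46 + N + N**2)) + N/9 = N**2 + N/9 + N*(-46 + N + N**2))
v(-104, 93) - I(151) = (84 - 104) - 151*(-413 + 9*151**2 + 18*151)/9 = -20 - 151*(-413 + 9*22801 + 2718)/9 = -20 - 151*(-413 + 205209 + 2718)/9 = -20 - 151*207514/9 = -20 - 1*31334614/9 = -20 - 31334614/9 = -31334794/9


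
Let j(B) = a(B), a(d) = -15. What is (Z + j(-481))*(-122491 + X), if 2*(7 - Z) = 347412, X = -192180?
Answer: 54662758094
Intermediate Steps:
Z = -173699 (Z = 7 - 1/2*347412 = 7 - 173706 = -173699)
j(B) = -15
(Z + j(-481))*(-122491 + X) = (-173699 - 15)*(-122491 - 192180) = -173714*(-314671) = 54662758094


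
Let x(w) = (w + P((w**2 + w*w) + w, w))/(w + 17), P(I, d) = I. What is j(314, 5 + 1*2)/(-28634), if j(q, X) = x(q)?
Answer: -98910/4738927 ≈ -0.020872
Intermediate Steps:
x(w) = (2*w + 2*w**2)/(17 + w) (x(w) = (w + ((w**2 + w*w) + w))/(w + 17) = (w + ((w**2 + w**2) + w))/(17 + w) = (w + (2*w**2 + w))/(17 + w) = (w + (w + 2*w**2))/(17 + w) = (2*w + 2*w**2)/(17 + w))
j(q, X) = 2*q*(1 + q)/(17 + q)
j(314, 5 + 1*2)/(-28634) = (2*314*(1 + 314)/(17 + 314))/(-28634) = (2*314*315/331)*(-1/28634) = (2*314*(1/331)*315)*(-1/28634) = (197820/331)*(-1/28634) = -98910/4738927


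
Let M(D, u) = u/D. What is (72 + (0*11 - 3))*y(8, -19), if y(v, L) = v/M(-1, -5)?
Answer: 552/5 ≈ 110.40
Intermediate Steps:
y(v, L) = v/5 (y(v, L) = v/((-5/(-1))) = v/((-5*(-1))) = v/5)
(72 + (0*11 - 3))*y(8, -19) = (72 + (0*11 - 3))*((1/5)*8) = (72 + (0 - 3))*(8/5) = (72 - 3)*(8/5) = 69*(8/5) = 552/5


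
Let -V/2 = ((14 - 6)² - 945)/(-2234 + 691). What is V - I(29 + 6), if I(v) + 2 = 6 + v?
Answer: -61939/1543 ≈ -40.142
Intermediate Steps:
I(v) = 4 + v (I(v) = -2 + (6 + v) = 4 + v)
V = -1762/1543 (V = -2*((14 - 6)² - 945)/(-2234 + 691) = -2*(8² - 945)/(-1543) = -2*(64 - 945)*(-1)/1543 = -(-1762)*(-1)/1543 = -2*881/1543 = -1762/1543 ≈ -1.1419)
V - I(29 + 6) = -1762/1543 - (4 + (29 + 6)) = -1762/1543 - (4 + 35) = -1762/1543 - 1*39 = -1762/1543 - 39 = -61939/1543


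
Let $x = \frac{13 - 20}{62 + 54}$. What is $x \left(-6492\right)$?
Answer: $\frac{11361}{29} \approx 391.76$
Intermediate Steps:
$x = - \frac{7}{116} \approx -0.060345$
$x \left(-6492\right) = \left(- \frac{7}{116}\right) \left(-6492\right) = \frac{11361}{29}$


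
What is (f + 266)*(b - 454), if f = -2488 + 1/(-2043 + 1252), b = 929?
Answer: -834861425/791 ≈ -1.0555e+6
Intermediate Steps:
f = -1968009/791 (f = -2488 + 1/(-791) = -2488 - 1/791 = -1968009/791 ≈ -2488.0)
(f + 266)*(b - 454) = (-1968009/791 + 266)*(929 - 454) = -1757603/791*475 = -834861425/791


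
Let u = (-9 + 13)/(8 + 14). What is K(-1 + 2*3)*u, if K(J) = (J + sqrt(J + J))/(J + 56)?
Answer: 10/671 + 2*sqrt(10)/671 ≈ 0.024329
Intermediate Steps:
u = 2/11 (u = 4/22 = 4*(1/22) = 2/11 ≈ 0.18182)
K(J) = (J + sqrt(2)*sqrt(J))/(56 + J) (K(J) = (J + sqrt(2*J))/(56 + J) = (J + sqrt(2)*sqrt(J))/(56 + J))
K(-1 + 2*3)*u = (((-1 + 2*3) + sqrt(2)*sqrt(-1 + 2*3))/(56 + (-1 + 2*3)))*(2/11) = (((-1 + 6) + sqrt(2)*sqrt(-1 + 6))/(56 + (-1 + 6)))*(2/11) = ((5 + sqrt(2)*sqrt(5))/(56 + 5))*(2/11) = ((5 + sqrt(10))/61)*(2/11) = (5/61 + sqrt(10)/61)*(2/11) = 10/671 + 2*sqrt(10)/671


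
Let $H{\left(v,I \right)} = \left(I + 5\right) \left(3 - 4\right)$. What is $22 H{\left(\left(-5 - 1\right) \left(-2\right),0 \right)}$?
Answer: $-110$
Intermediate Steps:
$H{\left(v,I \right)} = -5 - I$ ($H{\left(v,I \right)} = \left(5 + I\right) \left(-1\right) = -5 - I$)
$22 H{\left(\left(-5 - 1\right) \left(-2\right),0 \right)} = 22 \left(-5 - 0\right) = 22 \left(-5 + 0\right) = 22 \left(-5\right) = -110$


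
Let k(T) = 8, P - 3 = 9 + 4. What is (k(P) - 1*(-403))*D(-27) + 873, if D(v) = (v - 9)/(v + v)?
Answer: 1147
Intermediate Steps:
P = 16 (P = 3 + (9 + 4) = 3 + 13 = 16)
D(v) = (-9 + v)/(2*v) (D(v) = (-9 + v)/((2*v)) = (-9 + v)*(1/(2*v)) = (-9 + v)/(2*v))
(k(P) - 1*(-403))*D(-27) + 873 = (8 - 1*(-403))*((½)*(-9 - 27)/(-27)) + 873 = (8 + 403)*((½)*(-1/27)*(-36)) + 873 = 411*(⅔) + 873 = 274 + 873 = 1147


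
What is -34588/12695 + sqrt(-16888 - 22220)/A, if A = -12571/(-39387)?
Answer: -34588/12695 + 78774*I*sqrt(9777)/12571 ≈ -2.7245 + 619.61*I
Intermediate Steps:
A = 12571/39387 (A = -12571*(-1/39387) = 12571/39387 ≈ 0.31917)
-34588/12695 + sqrt(-16888 - 22220)/A = -34588/12695 + sqrt(-16888 - 22220)/(12571/39387) = -34588*1/12695 + sqrt(-39108)*(39387/12571) = -34588/12695 + (2*I*sqrt(9777))*(39387/12571) = -34588/12695 + 78774*I*sqrt(9777)/12571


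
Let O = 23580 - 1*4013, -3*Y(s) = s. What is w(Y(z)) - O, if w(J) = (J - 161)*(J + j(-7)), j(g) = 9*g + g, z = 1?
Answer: -73979/9 ≈ -8219.9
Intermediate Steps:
j(g) = 10*g
Y(s) = -s/3
O = 19567 (O = 23580 - 4013 = 19567)
w(J) = (-161 + J)*(-70 + J) (w(J) = (J - 161)*(J + 10*(-7)) = (-161 + J)*(J - 70) = (-161 + J)*(-70 + J))
w(Y(z)) - O = (11270 + (-1/3*1)**2 - (-77)) - 1*19567 = (11270 + (-1/3)**2 - 231*(-1/3)) - 19567 = (11270 + 1/9 + 77) - 19567 = 102124/9 - 19567 = -73979/9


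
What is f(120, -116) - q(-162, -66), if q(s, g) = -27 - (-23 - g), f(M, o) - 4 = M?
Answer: 194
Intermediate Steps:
f(M, o) = 4 + M
q(s, g) = -4 + g (q(s, g) = -27 + (23 + g) = -4 + g)
f(120, -116) - q(-162, -66) = (4 + 120) - (-4 - 66) = 124 - 1*(-70) = 124 + 70 = 194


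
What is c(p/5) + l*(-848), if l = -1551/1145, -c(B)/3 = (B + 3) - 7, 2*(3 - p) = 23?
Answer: 533931/458 ≈ 1165.8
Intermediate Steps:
p = -17/2 (p = 3 - 1/2*23 = 3 - 23/2 = -17/2 ≈ -8.5000)
c(B) = 12 - 3*B (c(B) = -3*((B + 3) - 7) = -3*((3 + B) - 7) = -3*(-4 + B) = 12 - 3*B)
l = -1551/1145 (l = -1551*1/1145 = -1551/1145 ≈ -1.3546)
c(p/5) + l*(-848) = (12 - (-51)/(2*5)) - 1551/1145*(-848) = (12 - (-51)/(2*5)) + 1315248/1145 = (12 - 3*(-17/10)) + 1315248/1145 = (12 + 51/10) + 1315248/1145 = 171/10 + 1315248/1145 = 533931/458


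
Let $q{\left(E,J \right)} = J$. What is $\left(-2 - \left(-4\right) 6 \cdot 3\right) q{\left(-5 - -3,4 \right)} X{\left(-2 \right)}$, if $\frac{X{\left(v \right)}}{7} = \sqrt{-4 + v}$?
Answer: $1960 i \sqrt{6} \approx 4801.0 i$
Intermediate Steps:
$X{\left(v \right)} = 7 \sqrt{-4 + v}$
$\left(-2 - \left(-4\right) 6 \cdot 3\right) q{\left(-5 - -3,4 \right)} X{\left(-2 \right)} = \left(-2 - \left(-4\right) 6 \cdot 3\right) 4 \cdot 7 \sqrt{-4 - 2} = \left(-2 - \left(-24\right) 3\right) 4 \cdot 7 \sqrt{-6} = \left(-2 - -72\right) 4 \cdot 7 i \sqrt{6} = \left(-2 + 72\right) 4 \cdot 7 i \sqrt{6} = 70 \cdot 4 \cdot 7 i \sqrt{6} = 280 \cdot 7 i \sqrt{6} = 1960 i \sqrt{6}$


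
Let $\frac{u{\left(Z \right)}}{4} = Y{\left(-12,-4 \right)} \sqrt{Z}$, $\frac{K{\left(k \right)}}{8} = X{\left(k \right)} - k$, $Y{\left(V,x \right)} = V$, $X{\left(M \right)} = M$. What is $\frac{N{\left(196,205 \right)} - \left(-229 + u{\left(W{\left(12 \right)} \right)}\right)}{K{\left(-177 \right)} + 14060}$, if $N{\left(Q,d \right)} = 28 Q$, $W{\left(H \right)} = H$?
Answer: $\frac{5717}{14060} + \frac{24 \sqrt{3}}{3515} \approx 0.41844$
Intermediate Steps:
$K{\left(k \right)} = 0$ ($K{\left(k \right)} = 8 \left(k - k\right) = 8 \cdot 0 = 0$)
$u{\left(Z \right)} = - 48 \sqrt{Z}$ ($u{\left(Z \right)} = 4 \left(- 12 \sqrt{Z}\right) = - 48 \sqrt{Z}$)
$\frac{N{\left(196,205 \right)} - \left(-229 + u{\left(W{\left(12 \right)} \right)}\right)}{K{\left(-177 \right)} + 14060} = \frac{28 \cdot 196 + \left(229 - - 48 \sqrt{12}\right)}{0 + 14060} = \frac{5488 + \left(229 - - 48 \cdot 2 \sqrt{3}\right)}{14060} = \left(5488 + \left(229 - - 96 \sqrt{3}\right)\right) \frac{1}{14060} = \left(5488 + \left(229 + 96 \sqrt{3}\right)\right) \frac{1}{14060} = \left(5717 + 96 \sqrt{3}\right) \frac{1}{14060} = \frac{5717}{14060} + \frac{24 \sqrt{3}}{3515}$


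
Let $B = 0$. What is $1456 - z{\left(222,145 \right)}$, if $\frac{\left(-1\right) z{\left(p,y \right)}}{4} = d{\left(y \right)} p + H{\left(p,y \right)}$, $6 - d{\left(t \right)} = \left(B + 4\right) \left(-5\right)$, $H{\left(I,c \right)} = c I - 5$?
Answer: $153284$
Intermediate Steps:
$H{\left(I,c \right)} = -5 + I c$ ($H{\left(I,c \right)} = I c - 5 = -5 + I c$)
$d{\left(t \right)} = 26$ ($d{\left(t \right)} = 6 - \left(0 + 4\right) \left(-5\right) = 6 - 4 \left(-5\right) = 6 - -20 = 6 + 20 = 26$)
$z{\left(p,y \right)} = 20 - 104 p - 4 p y$ ($z{\left(p,y \right)} = - 4 \left(26 p + \left(-5 + p y\right)\right) = - 4 \left(-5 + 26 p + p y\right) = 20 - 104 p - 4 p y$)
$1456 - z{\left(222,145 \right)} = 1456 - \left(20 - 23088 - 888 \cdot 145\right) = 1456 - \left(20 - 23088 - 128760\right) = 1456 - -151828 = 1456 + 151828 = 153284$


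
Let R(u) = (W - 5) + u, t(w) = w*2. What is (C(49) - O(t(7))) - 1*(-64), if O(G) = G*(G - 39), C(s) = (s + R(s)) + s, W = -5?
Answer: 551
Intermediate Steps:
t(w) = 2*w
R(u) = -10 + u (R(u) = (-5 - 5) + u = -10 + u)
C(s) = -10 + 3*s (C(s) = (s + (-10 + s)) + s = (-10 + 2*s) + s = -10 + 3*s)
O(G) = G*(-39 + G)
(C(49) - O(t(7))) - 1*(-64) = ((-10 + 3*49) - 2*7*(-39 + 2*7)) - 1*(-64) = ((-10 + 147) - 14*(-39 + 14)) + 64 = (137 - 14*(-25)) + 64 = (137 - 1*(-350)) + 64 = (137 + 350) + 64 = 487 + 64 = 551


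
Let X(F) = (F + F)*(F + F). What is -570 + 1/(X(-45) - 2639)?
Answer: -3112769/5461 ≈ -570.00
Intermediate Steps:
X(F) = 4*F**2 (X(F) = (2*F)*(2*F) = 4*F**2)
-570 + 1/(X(-45) - 2639) = -570 + 1/(4*(-45)**2 - 2639) = -570 + 1/(4*2025 - 2639) = -570 + 1/(8100 - 2639) = -570 + 1/5461 = -3112769/5461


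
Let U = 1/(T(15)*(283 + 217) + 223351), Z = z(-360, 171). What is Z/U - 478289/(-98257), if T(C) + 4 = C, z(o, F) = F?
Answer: 3845142851186/98257 ≈ 3.9134e+7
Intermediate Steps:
T(C) = -4 + C
Z = 171
U = 1/228851 (U = 1/((-4 + 15)*(283 + 217) + 223351) = 1/(11*500 + 223351) = 1/(5500 + 223351) = 1/228851 ≈ 4.3697e-6)
Z/U - 478289/(-98257) = 171/(1/228851) - 478289/(-98257) = 171*228851 - 478289*(-1/98257) = 39133521 + 478289/98257 = 3845142851186/98257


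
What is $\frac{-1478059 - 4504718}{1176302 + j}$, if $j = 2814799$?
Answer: $- \frac{1994259}{1330367} \approx -1.499$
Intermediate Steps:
$\frac{-1478059 - 4504718}{1176302 + j} = \frac{-1478059 - 4504718}{1176302 + 2814799} = - \frac{5982777}{3991101} = \left(-5982777\right) \frac{1}{3991101} = - \frac{1994259}{1330367}$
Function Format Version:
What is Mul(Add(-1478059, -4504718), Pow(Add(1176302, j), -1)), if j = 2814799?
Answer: Rational(-1994259, 1330367) ≈ -1.4990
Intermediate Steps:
Mul(Add(-1478059, -4504718), Pow(Add(1176302, j), -1)) = Mul(Add(-1478059, -4504718), Pow(Add(1176302, 2814799), -1)) = Mul(-5982777, Pow(3991101, -1)) = Mul(-5982777, Rational(1, 3991101)) = Rational(-1994259, 1330367)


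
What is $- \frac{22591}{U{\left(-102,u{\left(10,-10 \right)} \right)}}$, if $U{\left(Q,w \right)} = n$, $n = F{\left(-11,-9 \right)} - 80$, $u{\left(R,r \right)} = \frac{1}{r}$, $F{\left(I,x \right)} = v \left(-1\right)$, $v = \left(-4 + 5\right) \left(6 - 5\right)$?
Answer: $\frac{22591}{81} \approx 278.9$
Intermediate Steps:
$v = 1$ ($v = 1 \cdot 1 = 1$)
$F{\left(I,x \right)} = -1$ ($F{\left(I,x \right)} = 1 \left(-1\right) = -1$)
$n = -81$ ($n = -1 - 80 = -81$)
$U{\left(Q,w \right)} = -81$
$- \frac{22591}{U{\left(-102,u{\left(10,-10 \right)} \right)}} = - \frac{22591}{-81} = \left(-22591\right) \left(- \frac{1}{81}\right) = \frac{22591}{81}$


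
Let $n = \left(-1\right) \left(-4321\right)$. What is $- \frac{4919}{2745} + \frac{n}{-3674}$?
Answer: $- \frac{29933551}{10085130} \approx -2.9681$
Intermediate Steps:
$n = 4321$
$- \frac{4919}{2745} + \frac{n}{-3674} = - \frac{4919}{2745} + \frac{4321}{-3674} = \left(-4919\right) \frac{1}{2745} + 4321 \left(- \frac{1}{3674}\right) = - \frac{4919}{2745} - \frac{4321}{3674} = - \frac{29933551}{10085130}$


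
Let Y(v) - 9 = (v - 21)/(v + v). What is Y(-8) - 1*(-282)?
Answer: 4685/16 ≈ 292.81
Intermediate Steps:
Y(v) = 9 + (-21 + v)/(2*v) (Y(v) = 9 + (v - 21)/(v + v) = 9 + (-21 + v)/((2*v)) = 9 + (-21 + v)*(1/(2*v)) = 9 + (-21 + v)/(2*v))
Y(-8) - 1*(-282) = (1/2)*(-21 + 19*(-8))/(-8) - 1*(-282) = (1/2)*(-1/8)*(-21 - 152) + 282 = (1/2)*(-1/8)*(-173) + 282 = 173/16 + 282 = 4685/16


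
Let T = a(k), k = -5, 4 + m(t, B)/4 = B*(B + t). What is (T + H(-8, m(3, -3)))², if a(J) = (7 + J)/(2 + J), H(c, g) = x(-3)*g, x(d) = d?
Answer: 20164/9 ≈ 2240.4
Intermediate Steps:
m(t, B) = -16 + 4*B*(B + t) (m(t, B) = -16 + 4*(B*(B + t)) = -16 + 4*B*(B + t))
H(c, g) = -3*g
a(J) = (7 + J)/(2 + J)
T = -⅔ (T = (7 - 5)/(2 - 5) = 2/(-3) = -⅓*2 = -⅔ ≈ -0.66667)
(T + H(-8, m(3, -3)))² = (-⅔ - 3*(-16 + 4*(-3)² + 4*(-3)*3))² = (-⅔ - 3*(-16 + 4*9 - 36))² = (-⅔ - 3*(-16 + 36 - 36))² = (-⅔ - 3*(-16))² = (-⅔ + 48)² = (142/3)² = 20164/9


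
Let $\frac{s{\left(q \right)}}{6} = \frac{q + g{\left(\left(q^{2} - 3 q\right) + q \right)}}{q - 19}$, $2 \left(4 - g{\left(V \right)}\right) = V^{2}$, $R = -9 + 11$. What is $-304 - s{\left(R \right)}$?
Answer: $- \frac{5132}{17} \approx -301.88$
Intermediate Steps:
$R = 2$
$g{\left(V \right)} = 4 - \frac{V^{2}}{2}$
$s{\left(q \right)} = \frac{6 \left(4 + q - \frac{\left(q^{2} - 2 q\right)^{2}}{2}\right)}{-19 + q}$ ($s{\left(q \right)} = 6 \frac{q - \left(-4 + \frac{\left(\left(q^{2} - 3 q\right) + q\right)^{2}}{2}\right)}{q - 19} = 6 \frac{q - \left(-4 + \frac{\left(q^{2} - 2 q\right)^{2}}{2}\right)}{-19 + q} = 6 \frac{4 + q - \frac{\left(q^{2} - 2 q\right)^{2}}{2}}{-19 + q} = \frac{6 \left(4 + q - \frac{\left(q^{2} - 2 q\right)^{2}}{2}\right)}{-19 + q}$)
$-304 - s{\left(R \right)} = -304 - \frac{3 \left(8 + 2 \cdot 2 - 2^{2} \left(-2 + 2\right)^{2}\right)}{-19 + 2} = -304 - \frac{3 \left(8 + 4 - 4 \cdot 0^{2}\right)}{-17} = -304 - 3 \left(- \frac{1}{17}\right) \left(8 + 4 - 4 \cdot 0\right) = -304 - 3 \left(- \frac{1}{17}\right) \left(8 + 4 + 0\right) = -304 - 3 \left(- \frac{1}{17}\right) 12 = -304 - - \frac{36}{17} = -304 + \frac{36}{17} = - \frac{5132}{17}$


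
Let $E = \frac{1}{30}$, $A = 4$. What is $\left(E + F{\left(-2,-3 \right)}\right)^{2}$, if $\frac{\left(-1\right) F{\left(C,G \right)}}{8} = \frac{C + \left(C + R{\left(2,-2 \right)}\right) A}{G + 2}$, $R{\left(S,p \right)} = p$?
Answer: $\frac{18653761}{900} \approx 20726.0$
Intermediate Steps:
$F{\left(C,G \right)} = - \frac{8 \left(-8 + 5 C\right)}{2 + G}$ ($F{\left(C,G \right)} = - 8 \frac{C + \left(C - 2\right) 4}{G + 2} = - 8 \frac{C + \left(-2 + C\right) 4}{2 + G} = - 8 \frac{C + \left(-8 + 4 C\right)}{2 + G} = - 8 \frac{-8 + 5 C}{2 + G} = - \frac{8 \left(-8 + 5 C\right)}{2 + G}$)
$E = \frac{1}{30} \approx 0.033333$
$\left(E + F{\left(-2,-3 \right)}\right)^{2} = \left(\frac{1}{30} + \frac{8 \left(8 - -10\right)}{2 - 3}\right)^{2} = \left(\frac{1}{30} + \frac{8 \left(8 + 10\right)}{-1}\right)^{2} = \left(\frac{1}{30} + 8 \left(-1\right) 18\right)^{2} = \left(\frac{1}{30} - 144\right)^{2} = \left(- \frac{4319}{30}\right)^{2} = \frac{18653761}{900}$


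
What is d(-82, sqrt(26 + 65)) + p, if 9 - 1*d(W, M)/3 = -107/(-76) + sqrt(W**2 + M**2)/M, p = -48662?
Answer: -3696581/76 - 3*sqrt(620165)/91 ≈ -48665.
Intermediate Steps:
d(W, M) = 1731/76 - 3*sqrt(M**2 + W**2)/M (d(W, M) = 27 - 3*(-107/(-76) + sqrt(W**2 + M**2)/M) = 27 - 3*(-107*(-1/76) + sqrt(M**2 + W**2)/M) = 27 - 3*(107/76 + sqrt(M**2 + W**2)/M) = 27 + (-321/76 - 3*sqrt(M**2 + W**2)/M) = 1731/76 - 3*sqrt(M**2 + W**2)/M)
d(-82, sqrt(26 + 65)) + p = (1731/76 - 3*sqrt((sqrt(26 + 65))**2 + (-82)**2)/(sqrt(26 + 65))) - 48662 = (1731/76 - 3*sqrt((sqrt(91))**2 + 6724)/(sqrt(91))) - 48662 = (1731/76 - 3*sqrt(91)/91*sqrt(91 + 6724)) - 48662 = (1731/76 - 3*sqrt(91)/91*sqrt(6815)) - 48662 = (1731/76 - 3*sqrt(620165)/91) - 48662 = -3696581/76 - 3*sqrt(620165)/91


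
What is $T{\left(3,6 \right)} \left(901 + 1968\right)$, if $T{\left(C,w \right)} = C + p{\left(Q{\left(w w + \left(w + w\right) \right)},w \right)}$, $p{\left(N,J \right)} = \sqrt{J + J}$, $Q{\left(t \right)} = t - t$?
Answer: $8607 + 5738 \sqrt{3} \approx 18546.0$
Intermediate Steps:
$Q{\left(t \right)} = 0$
$p{\left(N,J \right)} = \sqrt{2} \sqrt{J}$ ($p{\left(N,J \right)} = \sqrt{2 J} = \sqrt{2} \sqrt{J}$)
$T{\left(C,w \right)} = C + \sqrt{2} \sqrt{w}$
$T{\left(3,6 \right)} \left(901 + 1968\right) = \left(3 + \sqrt{2} \sqrt{6}\right) \left(901 + 1968\right) = \left(3 + 2 \sqrt{3}\right) 2869 = 8607 + 5738 \sqrt{3}$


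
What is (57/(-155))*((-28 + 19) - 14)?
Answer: 1311/155 ≈ 8.4581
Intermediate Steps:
(57/(-155))*((-28 + 19) - 14) = (57*(-1/155))*(-9 - 14) = -57/155*(-23) = 1311/155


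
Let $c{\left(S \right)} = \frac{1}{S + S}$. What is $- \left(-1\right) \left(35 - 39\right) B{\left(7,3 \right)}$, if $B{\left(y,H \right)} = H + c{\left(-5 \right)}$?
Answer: $- \frac{58}{5} \approx -11.6$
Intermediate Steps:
$c{\left(S \right)} = \frac{1}{2 S}$
$B{\left(y,H \right)} = - \frac{1}{10} + H$ ($B{\left(y,H \right)} = H + \frac{1}{2 \left(-5\right)} = H + \frac{1}{2} \left(- \frac{1}{5}\right) = H - \frac{1}{10} = - \frac{1}{10} + H$)
$- \left(-1\right) \left(35 - 39\right) B{\left(7,3 \right)} = - \left(-1\right) \left(35 - 39\right) \left(- \frac{1}{10} + 3\right) = - \left(-1\right) \left(\left(-4\right) \frac{29}{10}\right) = - \frac{\left(-1\right) \left(-58\right)}{5} = \left(-1\right) \frac{58}{5} = - \frac{58}{5}$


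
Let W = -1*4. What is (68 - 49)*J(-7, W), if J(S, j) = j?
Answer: -76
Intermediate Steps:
W = -4
(68 - 49)*J(-7, W) = (68 - 49)*(-4) = 19*(-4) = -76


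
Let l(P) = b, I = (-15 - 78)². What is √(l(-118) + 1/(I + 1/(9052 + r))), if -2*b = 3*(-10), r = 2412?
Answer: √3009557770512247/14164591 ≈ 3.8730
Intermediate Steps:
I = 8649 (I = (-93)² = 8649)
b = 15 (b = -3*(-10)/2 = -½*(-30) = 15)
l(P) = 15
√(l(-118) + 1/(I + 1/(9052 + r))) = √(15 + 1/(8649 + 1/(9052 + 2412))) = √(15 + 1/(8649 + 1/11464)) = √(15 + 1/(99152137/11464)) = √(15 + 11464/99152137) = √(1487293519/99152137) = √3009557770512247/14164591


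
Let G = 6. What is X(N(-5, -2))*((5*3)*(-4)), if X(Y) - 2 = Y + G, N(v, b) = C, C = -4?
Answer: -240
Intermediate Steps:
N(v, b) = -4
X(Y) = 8 + Y (X(Y) = 2 + (Y + 6) = 2 + (6 + Y) = 8 + Y)
X(N(-5, -2))*((5*3)*(-4)) = (8 - 4)*((5*3)*(-4)) = 4*(15*(-4)) = 4*(-60) = -240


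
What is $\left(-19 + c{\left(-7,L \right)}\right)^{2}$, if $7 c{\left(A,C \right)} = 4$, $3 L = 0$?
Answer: $\frac{16641}{49} \approx 339.61$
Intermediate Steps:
$L = 0$ ($L = \frac{1}{3} \cdot 0 = 0$)
$c{\left(A,C \right)} = \frac{4}{7}$ ($c{\left(A,C \right)} = \frac{1}{7} \cdot 4 = \frac{4}{7}$)
$\left(-19 + c{\left(-7,L \right)}\right)^{2} = \left(-19 + \frac{4}{7}\right)^{2} = \left(- \frac{129}{7}\right)^{2} = \frac{16641}{49}$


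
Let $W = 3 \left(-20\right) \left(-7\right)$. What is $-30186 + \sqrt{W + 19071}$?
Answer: $-30186 + \sqrt{19491} \approx -30046.0$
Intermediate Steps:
$W = 420$ ($W = \left(-60\right) \left(-7\right) = 420$)
$-30186 + \sqrt{W + 19071} = -30186 + \sqrt{420 + 19071} = -30186 + \sqrt{19491}$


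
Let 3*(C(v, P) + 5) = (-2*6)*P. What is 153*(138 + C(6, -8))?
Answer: 25245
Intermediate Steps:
C(v, P) = -5 - 4*P (C(v, P) = -5 + ((-2*6)*P)/3 = -5 + (-12*P)/3 = -5 - 4*P)
153*(138 + C(6, -8)) = 153*(138 + (-5 - 4*(-8))) = 153*(138 + (-5 + 32)) = 153*(138 + 27) = 153*165 = 25245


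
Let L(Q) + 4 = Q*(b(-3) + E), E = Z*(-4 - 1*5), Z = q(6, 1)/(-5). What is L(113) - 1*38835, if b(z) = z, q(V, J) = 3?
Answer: -192839/5 ≈ -38568.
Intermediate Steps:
Z = -3/5 (Z = 3/(-5) = 3*(-1/5) = -3/5 ≈ -0.60000)
E = 27/5 (E = -3*(-4 - 1*5)/5 = -3*(-4 - 5)/5 = -3/5*(-9) = 27/5 ≈ 5.4000)
L(Q) = -4 + 12*Q/5 (L(Q) = -4 + Q*(-3 + 27/5) = -4 + Q*(12/5) = -4 + 12*Q/5)
L(113) - 1*38835 = (-4 + (12/5)*113) - 1*38835 = (-4 + 1356/5) - 38835 = 1336/5 - 38835 = -192839/5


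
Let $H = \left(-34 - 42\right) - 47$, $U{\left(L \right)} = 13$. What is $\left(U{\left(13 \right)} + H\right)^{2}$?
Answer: $12100$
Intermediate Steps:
$H = -123$ ($H = -76 - 47 = -123$)
$\left(U{\left(13 \right)} + H\right)^{2} = \left(13 - 123\right)^{2} = \left(-110\right)^{2} = 12100$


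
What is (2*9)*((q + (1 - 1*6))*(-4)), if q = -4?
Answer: 648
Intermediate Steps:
(2*9)*((q + (1 - 1*6))*(-4)) = (2*9)*((-4 + (1 - 1*6))*(-4)) = 18*((-4 + (1 - 6))*(-4)) = 18*((-4 - 5)*(-4)) = 18*(-9*(-4)) = 18*36 = 648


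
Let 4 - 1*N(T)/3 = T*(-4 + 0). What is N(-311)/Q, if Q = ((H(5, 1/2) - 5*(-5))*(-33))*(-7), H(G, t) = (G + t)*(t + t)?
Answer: -2480/4697 ≈ -0.52800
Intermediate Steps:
H(G, t) = 2*t*(G + t) (H(G, t) = (G + t)*(2*t) = 2*t*(G + t))
N(T) = 12 + 12*T (N(T) = 12 - 3*T*(-4 + 0) = 12 - 3*T*(-4) = 12 - (-12)*T = 12 + 12*T)
Q = 14091/2 (Q = ((2*(5 + 1/2)/2 - 5*(-5))*(-33))*(-7) = ((2*(1/2)*(5 + 1/2) + 25)*(-33))*(-7) = ((2*(1/2)*(11/2) + 25)*(-33))*(-7) = ((11/2 + 25)*(-33))*(-7) = ((61/2)*(-33))*(-7) = -2013/2*(-7) = 14091/2 ≈ 7045.5)
N(-311)/Q = (12 + 12*(-311))/(14091/2) = (12 - 3732)*(2/14091) = -3720*2/14091 = -2480/4697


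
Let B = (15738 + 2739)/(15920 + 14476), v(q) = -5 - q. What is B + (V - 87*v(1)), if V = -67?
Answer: 4616219/10132 ≈ 455.61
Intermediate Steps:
B = 6159/10132 (B = 18477/30396 = 18477*(1/30396) = 6159/10132 ≈ 0.60788)
B + (V - 87*v(1)) = 6159/10132 + (-67 - 87*(-5 - 1*1)) = 6159/10132 + (-67 - 87*(-5 - 1)) = 6159/10132 + (-67 - 87*(-6)) = 6159/10132 + (-67 + 522) = 6159/10132 + 455 = 4616219/10132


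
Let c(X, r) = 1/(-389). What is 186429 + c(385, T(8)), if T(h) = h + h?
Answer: 72520880/389 ≈ 1.8643e+5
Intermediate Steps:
T(h) = 2*h
c(X, r) = -1/389
186429 + c(385, T(8)) = 186429 - 1/389 = 72520880/389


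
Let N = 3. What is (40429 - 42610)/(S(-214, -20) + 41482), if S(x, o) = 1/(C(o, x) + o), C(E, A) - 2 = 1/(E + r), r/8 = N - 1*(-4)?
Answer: -1411107/26838818 ≈ -0.052577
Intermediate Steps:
r = 56 (r = 8*(3 - 1*(-4)) = 8*(3 + 4) = 8*7 = 56)
C(E, A) = 2 + 1/(56 + E) (C(E, A) = 2 + 1/(E + 56) = 2 + 1/(56 + E))
S(x, o) = 1/(o + (113 + 2*o)/(56 + o)) (S(x, o) = 1/((113 + 2*o)/(56 + o) + o) = 1/(o + (113 + 2*o)/(56 + o)))
(40429 - 42610)/(S(-214, -20) + 41482) = (40429 - 42610)/((56 - 20)/(113 + (-20)**2 + 58*(-20)) + 41482) = -2181/(36/(113 + 400 - 1160) + 41482) = -2181/(36/(-647) + 41482) = -2181/(-1/647*36 + 41482) = -2181/(-36/647 + 41482) = -2181/26838818/647 = -2181*647/26838818 = -1411107/26838818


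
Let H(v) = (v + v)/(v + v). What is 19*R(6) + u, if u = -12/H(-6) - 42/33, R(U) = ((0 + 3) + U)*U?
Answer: 11140/11 ≈ 1012.7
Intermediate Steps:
R(U) = U*(3 + U) (R(U) = (3 + U)*U = U*(3 + U))
H(v) = 1 (H(v) = (2*v)/((2*v)) = (2*v)*(1/(2*v)) = 1)
u = -146/11 (u = -12/1 - 42/33 = -12*1 - 42*1/33 = -12 - 14/11 = -146/11 ≈ -13.273)
19*R(6) + u = 19*(6*(3 + 6)) - 146/11 = 19*(6*9) - 146/11 = 19*54 - 146/11 = 1026 - 146/11 = 11140/11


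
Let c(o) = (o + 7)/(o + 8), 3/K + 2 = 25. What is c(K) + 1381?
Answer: 258411/187 ≈ 1381.9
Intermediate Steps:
K = 3/23 (K = 3/(-2 + 25) = 3/23 ≈ 0.13043)
c(o) = (7 + o)/(8 + o)
c(K) + 1381 = (7 + 3/23)/(8 + 3/23) + 1381 = (164/23)/(187/23) + 1381 = (23/187)*(164/23) + 1381 = 164/187 + 1381 = 258411/187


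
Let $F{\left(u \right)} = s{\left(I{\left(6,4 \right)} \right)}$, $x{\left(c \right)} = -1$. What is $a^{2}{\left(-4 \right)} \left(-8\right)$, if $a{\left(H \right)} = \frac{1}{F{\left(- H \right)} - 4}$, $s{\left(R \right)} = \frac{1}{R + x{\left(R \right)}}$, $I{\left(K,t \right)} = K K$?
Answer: $- \frac{9800}{19321} \approx -0.50722$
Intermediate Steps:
$I{\left(K,t \right)} = K^{2}$
$s{\left(R \right)} = \frac{1}{-1 + R}$ ($s{\left(R \right)} = \frac{1}{R - 1} = \frac{1}{-1 + R}$)
$F{\left(u \right)} = \frac{1}{35}$ ($F{\left(u \right)} = \frac{1}{-1 + 6^{2}} = \frac{1}{-1 + 36} = \frac{1}{35}$)
$a{\left(H \right)} = - \frac{35}{139}$ ($a{\left(H \right)} = \frac{1}{\frac{1}{35} - 4} = \frac{1}{- \frac{139}{35}} = - \frac{35}{139}$)
$a^{2}{\left(-4 \right)} \left(-8\right) = \left(- \frac{35}{139}\right)^{2} \left(-8\right) = \frac{1225}{19321} \left(-8\right) = - \frac{9800}{19321}$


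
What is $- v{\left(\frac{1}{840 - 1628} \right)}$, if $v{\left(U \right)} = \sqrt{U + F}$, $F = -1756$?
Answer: $- \frac{i \sqrt{272594613}}{394} \approx - 41.905 i$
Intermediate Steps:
$v{\left(U \right)} = \sqrt{-1756 + U}$ ($v{\left(U \right)} = \sqrt{U - 1756} = \sqrt{-1756 + U}$)
$- v{\left(\frac{1}{840 - 1628} \right)} = - \sqrt{-1756 + \frac{1}{840 - 1628}} = - \sqrt{-1756 + \frac{1}{-788}} = - \sqrt{-1756 - \frac{1}{788}} = - \sqrt{- \frac{1383729}{788}} = - \frac{i \sqrt{272594613}}{394}$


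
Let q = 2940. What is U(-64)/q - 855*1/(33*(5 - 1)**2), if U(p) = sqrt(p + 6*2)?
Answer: -285/176 + I*sqrt(13)/1470 ≈ -1.6193 + 0.0024528*I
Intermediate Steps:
U(p) = sqrt(12 + p) (U(p) = sqrt(p + 12) = sqrt(12 + p))
U(-64)/q - 855*1/(33*(5 - 1)**2) = sqrt(12 - 64)/2940 - 855*1/(33*(5 - 1)**2) = sqrt(-52)*(1/2940) - 855/(33*4**2) = (2*I*sqrt(13))*(1/2940) - 855/(33*16) = I*sqrt(13)/1470 - 855/528 = I*sqrt(13)/1470 - 855*1/528 = I*sqrt(13)/1470 - 285/176 = -285/176 + I*sqrt(13)/1470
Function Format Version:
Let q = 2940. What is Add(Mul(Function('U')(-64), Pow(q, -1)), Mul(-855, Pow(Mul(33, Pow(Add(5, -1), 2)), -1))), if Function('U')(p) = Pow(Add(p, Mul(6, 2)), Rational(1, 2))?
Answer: Add(Rational(-285, 176), Mul(Rational(1, 1470), I, Pow(13, Rational(1, 2)))) ≈ Add(-1.6193, Mul(0.0024528, I))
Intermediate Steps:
Function('U')(p) = Pow(Add(12, p), Rational(1, 2)) (Function('U')(p) = Pow(Add(p, 12), Rational(1, 2)) = Pow(Add(12, p), Rational(1, 2)))
Add(Mul(Function('U')(-64), Pow(q, -1)), Mul(-855, Pow(Mul(33, Pow(Add(5, -1), 2)), -1))) = Add(Mul(Pow(Add(12, -64), Rational(1, 2)), Pow(2940, -1)), Mul(-855, Pow(Mul(33, Pow(Add(5, -1), 2)), -1))) = Add(Mul(Pow(-52, Rational(1, 2)), Rational(1, 2940)), Mul(-855, Pow(Mul(33, Pow(4, 2)), -1))) = Add(Mul(Mul(2, I, Pow(13, Rational(1, 2))), Rational(1, 2940)), Mul(-855, Pow(Mul(33, 16), -1))) = Add(Mul(Rational(1, 1470), I, Pow(13, Rational(1, 2))), Mul(-855, Pow(528, -1))) = Add(Mul(Rational(1, 1470), I, Pow(13, Rational(1, 2))), Mul(-855, Rational(1, 528))) = Add(Mul(Rational(1, 1470), I, Pow(13, Rational(1, 2))), Rational(-285, 176)) = Add(Rational(-285, 176), Mul(Rational(1, 1470), I, Pow(13, Rational(1, 2))))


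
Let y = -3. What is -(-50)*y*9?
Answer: -1350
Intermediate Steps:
-(-50)*y*9 = -(-50)*(-3)*9 = -10*15*9 = -150*9 = -1350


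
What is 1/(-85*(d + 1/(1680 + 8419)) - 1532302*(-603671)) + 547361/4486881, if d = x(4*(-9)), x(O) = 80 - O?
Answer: 5146151121706196279632/42184532129451871032573 ≈ 0.12199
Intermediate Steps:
d = 116 (d = 80 - 4*(-9) = 80 - 1*(-36) = 80 + 36 = 116)
1/(-85*(d + 1/(1680 + 8419)) - 1532302*(-603671)) + 547361/4486881 = 1/(-85*(116 + 1/(1680 + 8419)) - 1532302*(-603671)) + 547361/4486881 = -1/603671/(-85*(116 + 1/10099) - 1532302) + 547361*(1/4486881) = -1/603671/(-85*(116 + 1/10099) - 1532302) + 547361/4486881 = -1/603671/(-85*1171485/10099 - 1532302) + 547361/4486881 = -1/603671/(-99576225/10099 - 1532302) + 547361/4486881 = -1/603671/(-15574294123/10099) + 547361/4486881 = -10099/15574294123*(-1/603671) + 547361/4486881 = 10099/9401749707525533 + 547361/4486881 = 5146151121706196279632/42184532129451871032573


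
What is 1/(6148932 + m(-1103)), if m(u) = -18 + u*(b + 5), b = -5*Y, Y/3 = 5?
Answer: 1/6226124 ≈ 1.6061e-7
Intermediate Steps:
Y = 15 (Y = 3*5 = 15)
b = -75 (b = -5*15 = -75)
m(u) = -18 - 70*u (m(u) = -18 + u*(-75 + 5) = -18 + u*(-70) = -18 - 70*u)
1/(6148932 + m(-1103)) = 1/(6148932 + (-18 - 70*(-1103))) = 1/(6148932 + (-18 + 77210)) = 1/(6148932 + 77192) = 1/6226124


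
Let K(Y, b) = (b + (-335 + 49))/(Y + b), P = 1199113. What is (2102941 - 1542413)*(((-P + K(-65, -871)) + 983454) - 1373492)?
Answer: -8016866449678/9 ≈ -8.9076e+11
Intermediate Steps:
K(Y, b) = (-286 + b)/(Y + b) (K(Y, b) = (b - 286)/(Y + b) = (-286 + b)/(Y + b))
(2102941 - 1542413)*(((-P + K(-65, -871)) + 983454) - 1373492) = (2102941 - 1542413)*(((-1*1199113 + (-286 - 871)/(-65 - 871)) + 983454) - 1373492) = 560528*(((-1199113 - 1157/(-936)) + 983454) - 1373492) = 560528*(((-1199113 - 1/936*(-1157)) + 983454) - 1373492) = 560528*(((-1199113 + 89/72) + 983454) - 1373492) = 560528*((-86336047/72 + 983454) - 1373492) = 560528*(-15527359/72 - 1373492) = 560528*(-114418783/72) = -8016866449678/9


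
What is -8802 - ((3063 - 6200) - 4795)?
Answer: -870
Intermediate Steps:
-8802 - ((3063 - 6200) - 4795) = -8802 - (-3137 - 4795) = -8802 - 1*(-7932) = -8802 + 7932 = -870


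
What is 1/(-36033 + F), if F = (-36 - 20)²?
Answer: -1/32897 ≈ -3.0398e-5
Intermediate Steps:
F = 3136 (F = (-56)² = 3136)
1/(-36033 + F) = 1/(-36033 + 3136) = 1/(-32897) = -1/32897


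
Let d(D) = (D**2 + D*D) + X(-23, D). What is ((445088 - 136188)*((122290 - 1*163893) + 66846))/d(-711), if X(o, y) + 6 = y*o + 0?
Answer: 7797562700/1027389 ≈ 7589.7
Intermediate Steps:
X(o, y) = -6 + o*y (X(o, y) = -6 + (y*o + 0) = -6 + (o*y + 0) = -6 + o*y)
d(D) = -6 - 23*D + 2*D**2 (d(D) = (D**2 + D*D) + (-6 - 23*D) = (D**2 + D**2) + (-6 - 23*D) = 2*D**2 + (-6 - 23*D) = -6 - 23*D + 2*D**2)
((445088 - 136188)*((122290 - 1*163893) + 66846))/d(-711) = ((445088 - 136188)*((122290 - 1*163893) + 66846))/(-6 - 23*(-711) + 2*(-711)**2) = (308900*((122290 - 163893) + 66846))/(-6 + 16353 + 2*505521) = (308900*(-41603 + 66846))/(-6 + 16353 + 1011042) = (308900*25243)/1027389 = 7797562700*(1/1027389) = 7797562700/1027389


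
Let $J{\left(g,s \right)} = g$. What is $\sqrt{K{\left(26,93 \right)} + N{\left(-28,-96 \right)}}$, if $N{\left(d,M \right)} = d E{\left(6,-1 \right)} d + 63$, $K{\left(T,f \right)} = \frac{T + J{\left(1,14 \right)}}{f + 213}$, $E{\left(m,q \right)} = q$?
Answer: $\frac{i \sqrt{833374}}{34} \approx 26.85 i$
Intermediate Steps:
$K{\left(T,f \right)} = \frac{1 + T}{213 + f}$ ($K{\left(T,f \right)} = \frac{T + 1}{f + 213} = \frac{1 + T}{213 + f}$)
$N{\left(d,M \right)} = 63 - d^{2}$ ($N{\left(d,M \right)} = d \left(-1\right) d + 63 = - d d + 63 = - d^{2} + 63 = 63 - d^{2}$)
$\sqrt{K{\left(26,93 \right)} + N{\left(-28,-96 \right)}} = \sqrt{\frac{1 + 26}{213 + 93} + \left(63 - \left(-28\right)^{2}\right)} = \sqrt{\frac{1}{306} \cdot 27 + \left(63 - 784\right)} = \sqrt{\frac{3}{34} - 721} = \sqrt{- \frac{24511}{34}} = \frac{i \sqrt{833374}}{34}$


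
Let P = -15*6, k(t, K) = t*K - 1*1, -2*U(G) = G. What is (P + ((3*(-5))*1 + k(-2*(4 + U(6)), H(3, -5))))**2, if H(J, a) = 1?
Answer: 11664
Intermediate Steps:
U(G) = -G/2
k(t, K) = -1 + K*t (k(t, K) = K*t - 1 = -1 + K*t)
P = -90
(P + ((3*(-5))*1 + k(-2*(4 + U(6)), H(3, -5))))**2 = (-90 + ((3*(-5))*1 + (-1 + 1*(-2*(4 - 1/2*6)))))**2 = (-90 + (-15*1 + (-1 + 1*(-2*(4 - 3)))))**2 = (-90 + (-15 + (-1 + 1*(-2*1))))**2 = (-90 + (-15 + (-1 + 1*(-2))))**2 = (-90 + (-15 + (-1 - 2)))**2 = (-90 + (-15 - 3))**2 = (-90 - 18)**2 = (-108)**2 = 11664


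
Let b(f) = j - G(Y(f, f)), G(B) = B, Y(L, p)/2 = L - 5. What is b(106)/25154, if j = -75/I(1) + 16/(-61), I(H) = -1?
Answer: -7763/1534394 ≈ -0.0050593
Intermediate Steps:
Y(L, p) = -10 + 2*L (Y(L, p) = 2*(L - 5) = 2*(-5 + L) = -10 + 2*L)
j = 4559/61 (j = -75/(-1) + 16/(-61) = -75*(-1) + 16*(-1/61) = 75 - 16/61 = 4559/61 ≈ 74.738)
b(f) = 5169/61 - 2*f (b(f) = 4559/61 - (-10 + 2*f) = 4559/61 + (10 - 2*f) = 5169/61 - 2*f)
b(106)/25154 = (5169/61 - 2*106)/25154 = (5169/61 - 212)*(1/25154) = -7763/61*1/25154 = -7763/1534394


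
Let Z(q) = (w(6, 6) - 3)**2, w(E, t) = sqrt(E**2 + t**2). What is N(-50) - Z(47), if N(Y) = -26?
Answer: -107 + 36*sqrt(2) ≈ -56.088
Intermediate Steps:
Z(q) = (-3 + 6*sqrt(2))**2 (Z(q) = (sqrt(6**2 + 6**2) - 3)**2 = (sqrt(36 + 36) - 3)**2 = (sqrt(72) - 3)**2 = (6*sqrt(2) - 3)**2 = (-3 + 6*sqrt(2))**2)
N(-50) - Z(47) = -26 - (81 - 36*sqrt(2)) = -26 + (-81 + 36*sqrt(2)) = -107 + 36*sqrt(2)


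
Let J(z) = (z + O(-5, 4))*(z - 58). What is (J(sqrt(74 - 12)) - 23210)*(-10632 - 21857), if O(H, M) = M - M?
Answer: 752055372 + 1884362*sqrt(62) ≈ 7.6689e+8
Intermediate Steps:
O(H, M) = 0
J(z) = z*(-58 + z) (J(z) = (z + 0)*(z - 58) = z*(-58 + z))
(J(sqrt(74 - 12)) - 23210)*(-10632 - 21857) = (sqrt(74 - 12)*(-58 + sqrt(74 - 12)) - 23210)*(-10632 - 21857) = (sqrt(62)*(-58 + sqrt(62)) - 23210)*(-32489) = (-23210 + sqrt(62)*(-58 + sqrt(62)))*(-32489) = 754069690 - 32489*sqrt(62)*(-58 + sqrt(62))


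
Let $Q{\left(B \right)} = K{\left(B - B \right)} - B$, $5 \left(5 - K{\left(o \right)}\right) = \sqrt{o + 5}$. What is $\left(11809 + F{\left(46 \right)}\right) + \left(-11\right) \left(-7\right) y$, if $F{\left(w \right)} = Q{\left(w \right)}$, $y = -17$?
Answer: $10459 - \frac{\sqrt{5}}{5} \approx 10459.0$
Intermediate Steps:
$K{\left(o \right)} = 5 - \frac{\sqrt{5 + o}}{5}$ ($K{\left(o \right)} = 5 - \frac{\sqrt{o + 5}}{5} = 5 - \frac{\sqrt{5 + o}}{5}$)
$Q{\left(B \right)} = 5 - B - \frac{\sqrt{5}}{5}$ ($Q{\left(B \right)} = \left(5 - \frac{\sqrt{5 + \left(B - B\right)}}{5}\right) - B = \left(5 - \frac{\sqrt{5 + 0}}{5}\right) - B = \left(5 - \frac{\sqrt{5}}{5}\right) - B = 5 - B - \frac{\sqrt{5}}{5}$)
$F{\left(w \right)} = 5 - w - \frac{\sqrt{5}}{5}$
$\left(11809 + F{\left(46 \right)}\right) + \left(-11\right) \left(-7\right) y = \left(11809 - \left(41 + \frac{\sqrt{5}}{5}\right)\right) + \left(-11\right) \left(-7\right) \left(-17\right) = \left(11809 - \left(41 + \frac{\sqrt{5}}{5}\right)\right) + 77 \left(-17\right) = \left(11809 - \left(41 + \frac{\sqrt{5}}{5}\right)\right) - 1309 = \left(11768 - \frac{\sqrt{5}}{5}\right) - 1309 = 10459 - \frac{\sqrt{5}}{5}$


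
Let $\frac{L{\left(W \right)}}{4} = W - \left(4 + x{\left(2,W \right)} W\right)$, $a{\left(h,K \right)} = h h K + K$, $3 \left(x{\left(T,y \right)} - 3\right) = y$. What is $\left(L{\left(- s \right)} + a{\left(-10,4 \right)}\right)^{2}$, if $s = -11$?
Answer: $\frac{173056}{9} \approx 19228.0$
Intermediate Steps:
$x{\left(T,y \right)} = 3 + \frac{y}{3}$
$a{\left(h,K \right)} = K + K h^{2}$ ($a{\left(h,K \right)} = h^{2} K + K = K h^{2} + K = K + K h^{2}$)
$L{\left(W \right)} = -16 + 4 W - 4 W \left(3 + \frac{W}{3}\right)$ ($L{\left(W \right)} = 4 \left(W - \left(4 + \left(3 + \frac{W}{3}\right) W\right)\right) = 4 \left(W - \left(4 + W \left(3 + \frac{W}{3}\right)\right)\right) = 4 \left(-4 + W - W \left(3 + \frac{W}{3}\right)\right) = -16 + 4 W - 4 W \left(3 + \frac{W}{3}\right)$)
$\left(L{\left(- s \right)} + a{\left(-10,4 \right)}\right)^{2} = \left(\left(-16 + 4 \left(\left(-1\right) \left(-11\right)\right) - \frac{4 \left(\left(-1\right) \left(-11\right)\right) \left(9 - -11\right)}{3}\right) + 4 \left(1 + \left(-10\right)^{2}\right)\right)^{2} = \left(\left(-16 + 4 \cdot 11 - \frac{44 \left(9 + 11\right)}{3}\right) + 4 \left(1 + 100\right)\right)^{2} = \left(\left(-16 + 44 - \frac{44}{3} \cdot 20\right) + 4 \cdot 101\right)^{2} = \left(\left(-16 + 44 - \frac{880}{3}\right) + 404\right)^{2} = \left(- \frac{796}{3} + 404\right)^{2} = \left(\frac{416}{3}\right)^{2} = \frac{173056}{9}$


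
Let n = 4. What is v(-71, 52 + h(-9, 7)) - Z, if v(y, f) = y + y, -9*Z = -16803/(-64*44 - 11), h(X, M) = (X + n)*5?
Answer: -399567/2827 ≈ -141.34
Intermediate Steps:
h(X, M) = 20 + 5*X (h(X, M) = (X + 4)*5 = (4 + X)*5 = 20 + 5*X)
Z = -1867/2827 (Z = -(-1867)/(-64*44 - 11) = -(-1867)/(-2816 - 11) = -(-1867)/(-2827) = -(-1867)*(-1)/2827 = -⅑*16803/2827 = -1867/2827 ≈ -0.66042)
v(y, f) = 2*y
v(-71, 52 + h(-9, 7)) - Z = 2*(-71) - 1*(-1867/2827) = -142 + 1867/2827 = -399567/2827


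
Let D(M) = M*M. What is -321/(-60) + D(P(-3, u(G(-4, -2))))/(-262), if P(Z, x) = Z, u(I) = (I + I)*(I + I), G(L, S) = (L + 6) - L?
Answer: 13927/2620 ≈ 5.3157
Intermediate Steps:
G(L, S) = 6 (G(L, S) = (6 + L) - L = 6)
u(I) = 4*I**2 (u(I) = (2*I)*(2*I) = 4*I**2)
D(M) = M**2
-321/(-60) + D(P(-3, u(G(-4, -2))))/(-262) = -321/(-60) + (-3)**2/(-262) = -321*(-1/60) + 9*(-1/262) = 107/20 - 9/262 = 13927/2620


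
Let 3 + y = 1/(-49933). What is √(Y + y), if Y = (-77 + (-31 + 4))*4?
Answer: 2*I*√261173657706/49933 ≈ 20.469*I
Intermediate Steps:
y = -149800/49933 (y = -3 + 1/(-49933) = -3 - 1/49933 = -149800/49933 ≈ -3.0000)
Y = -416 (Y = (-77 - 27)*4 = -104*4 = -416)
√(Y + y) = √(-416 - 149800/49933) = √(-20921928/49933) = 2*I*√261173657706/49933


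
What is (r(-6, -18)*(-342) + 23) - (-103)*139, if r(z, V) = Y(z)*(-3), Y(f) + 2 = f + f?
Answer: -24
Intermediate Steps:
Y(f) = -2 + 2*f (Y(f) = -2 + (f + f) = -2 + 2*f)
r(z, V) = 6 - 6*z (r(z, V) = (-2 + 2*z)*(-3) = 6 - 6*z)
(r(-6, -18)*(-342) + 23) - (-103)*139 = ((6 - 6*(-6))*(-342) + 23) - (-103)*139 = ((6 + 36)*(-342) + 23) - 1*(-14317) = (42*(-342) + 23) + 14317 = (-14364 + 23) + 14317 = -14341 + 14317 = -24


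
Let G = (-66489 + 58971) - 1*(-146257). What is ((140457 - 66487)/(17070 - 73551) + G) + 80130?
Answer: 12361866019/56481 ≈ 2.1887e+5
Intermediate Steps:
G = 138739 (G = -7518 + 146257 = 138739)
((140457 - 66487)/(17070 - 73551) + G) + 80130 = ((140457 - 66487)/(17070 - 73551) + 138739) + 80130 = (73970/(-56481) + 138739) + 80130 = (73970*(-1/56481) + 138739) + 80130 = (-73970/56481 + 138739) + 80130 = 7836043489/56481 + 80130 = 12361866019/56481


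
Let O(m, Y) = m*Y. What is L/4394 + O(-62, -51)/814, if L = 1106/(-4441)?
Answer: 15425397466/3971048939 ≈ 3.8845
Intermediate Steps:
L = -1106/4441 (L = 1106*(-1/4441) = -1106/4441 ≈ -0.24904)
O(m, Y) = Y*m
L/4394 + O(-62, -51)/814 = -1106/4441/4394 - 51*(-62)/814 = -1106/4441*1/4394 + 3162*(1/814) = -553/9756877 + 1581/407 = 15425397466/3971048939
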